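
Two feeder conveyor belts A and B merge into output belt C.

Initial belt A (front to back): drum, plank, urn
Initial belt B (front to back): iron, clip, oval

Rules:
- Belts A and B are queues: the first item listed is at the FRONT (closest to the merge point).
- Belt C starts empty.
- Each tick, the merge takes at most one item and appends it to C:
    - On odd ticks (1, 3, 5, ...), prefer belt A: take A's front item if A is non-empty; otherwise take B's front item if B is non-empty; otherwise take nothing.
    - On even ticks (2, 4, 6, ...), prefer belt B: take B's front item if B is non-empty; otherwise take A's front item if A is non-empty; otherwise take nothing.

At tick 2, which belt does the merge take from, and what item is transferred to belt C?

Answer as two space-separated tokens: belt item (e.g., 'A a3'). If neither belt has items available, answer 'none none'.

Answer: B iron

Derivation:
Tick 1: prefer A, take drum from A; A=[plank,urn] B=[iron,clip,oval] C=[drum]
Tick 2: prefer B, take iron from B; A=[plank,urn] B=[clip,oval] C=[drum,iron]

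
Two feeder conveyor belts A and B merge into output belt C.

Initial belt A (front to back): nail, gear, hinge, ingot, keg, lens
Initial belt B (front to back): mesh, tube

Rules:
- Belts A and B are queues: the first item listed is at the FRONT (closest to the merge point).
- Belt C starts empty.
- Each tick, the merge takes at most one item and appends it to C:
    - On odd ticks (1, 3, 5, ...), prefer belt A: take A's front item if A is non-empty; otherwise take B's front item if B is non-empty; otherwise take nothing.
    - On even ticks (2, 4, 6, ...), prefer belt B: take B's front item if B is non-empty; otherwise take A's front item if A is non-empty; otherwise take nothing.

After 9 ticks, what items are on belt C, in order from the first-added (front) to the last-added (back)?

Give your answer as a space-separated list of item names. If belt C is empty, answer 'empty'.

Answer: nail mesh gear tube hinge ingot keg lens

Derivation:
Tick 1: prefer A, take nail from A; A=[gear,hinge,ingot,keg,lens] B=[mesh,tube] C=[nail]
Tick 2: prefer B, take mesh from B; A=[gear,hinge,ingot,keg,lens] B=[tube] C=[nail,mesh]
Tick 3: prefer A, take gear from A; A=[hinge,ingot,keg,lens] B=[tube] C=[nail,mesh,gear]
Tick 4: prefer B, take tube from B; A=[hinge,ingot,keg,lens] B=[-] C=[nail,mesh,gear,tube]
Tick 5: prefer A, take hinge from A; A=[ingot,keg,lens] B=[-] C=[nail,mesh,gear,tube,hinge]
Tick 6: prefer B, take ingot from A; A=[keg,lens] B=[-] C=[nail,mesh,gear,tube,hinge,ingot]
Tick 7: prefer A, take keg from A; A=[lens] B=[-] C=[nail,mesh,gear,tube,hinge,ingot,keg]
Tick 8: prefer B, take lens from A; A=[-] B=[-] C=[nail,mesh,gear,tube,hinge,ingot,keg,lens]
Tick 9: prefer A, both empty, nothing taken; A=[-] B=[-] C=[nail,mesh,gear,tube,hinge,ingot,keg,lens]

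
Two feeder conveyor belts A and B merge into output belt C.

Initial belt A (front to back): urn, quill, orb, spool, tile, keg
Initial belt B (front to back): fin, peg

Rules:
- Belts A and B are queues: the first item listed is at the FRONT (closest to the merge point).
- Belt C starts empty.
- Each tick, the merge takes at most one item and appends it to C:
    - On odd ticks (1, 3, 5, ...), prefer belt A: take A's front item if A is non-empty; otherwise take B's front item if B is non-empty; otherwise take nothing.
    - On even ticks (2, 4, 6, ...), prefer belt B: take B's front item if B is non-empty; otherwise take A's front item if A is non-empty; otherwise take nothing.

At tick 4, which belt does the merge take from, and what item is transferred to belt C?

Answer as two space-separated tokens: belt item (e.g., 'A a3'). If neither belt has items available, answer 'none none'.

Tick 1: prefer A, take urn from A; A=[quill,orb,spool,tile,keg] B=[fin,peg] C=[urn]
Tick 2: prefer B, take fin from B; A=[quill,orb,spool,tile,keg] B=[peg] C=[urn,fin]
Tick 3: prefer A, take quill from A; A=[orb,spool,tile,keg] B=[peg] C=[urn,fin,quill]
Tick 4: prefer B, take peg from B; A=[orb,spool,tile,keg] B=[-] C=[urn,fin,quill,peg]

Answer: B peg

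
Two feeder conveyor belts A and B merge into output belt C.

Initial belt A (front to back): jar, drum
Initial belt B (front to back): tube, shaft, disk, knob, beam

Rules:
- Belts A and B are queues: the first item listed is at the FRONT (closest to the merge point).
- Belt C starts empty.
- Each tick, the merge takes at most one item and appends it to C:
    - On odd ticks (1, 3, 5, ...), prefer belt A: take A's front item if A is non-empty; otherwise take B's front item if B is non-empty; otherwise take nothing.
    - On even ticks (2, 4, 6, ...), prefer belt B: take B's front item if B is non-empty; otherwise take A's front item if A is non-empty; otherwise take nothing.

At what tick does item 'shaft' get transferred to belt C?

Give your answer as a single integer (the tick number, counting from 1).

Tick 1: prefer A, take jar from A; A=[drum] B=[tube,shaft,disk,knob,beam] C=[jar]
Tick 2: prefer B, take tube from B; A=[drum] B=[shaft,disk,knob,beam] C=[jar,tube]
Tick 3: prefer A, take drum from A; A=[-] B=[shaft,disk,knob,beam] C=[jar,tube,drum]
Tick 4: prefer B, take shaft from B; A=[-] B=[disk,knob,beam] C=[jar,tube,drum,shaft]

Answer: 4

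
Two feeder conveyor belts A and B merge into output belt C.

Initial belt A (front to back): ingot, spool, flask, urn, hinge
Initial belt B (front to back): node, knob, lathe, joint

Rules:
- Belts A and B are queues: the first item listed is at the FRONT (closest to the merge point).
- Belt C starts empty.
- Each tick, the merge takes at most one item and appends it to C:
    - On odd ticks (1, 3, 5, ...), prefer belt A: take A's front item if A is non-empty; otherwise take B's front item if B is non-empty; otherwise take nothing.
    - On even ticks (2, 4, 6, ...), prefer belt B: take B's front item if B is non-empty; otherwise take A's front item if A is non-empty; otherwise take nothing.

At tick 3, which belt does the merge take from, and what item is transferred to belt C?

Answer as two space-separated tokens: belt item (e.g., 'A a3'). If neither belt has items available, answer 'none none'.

Answer: A spool

Derivation:
Tick 1: prefer A, take ingot from A; A=[spool,flask,urn,hinge] B=[node,knob,lathe,joint] C=[ingot]
Tick 2: prefer B, take node from B; A=[spool,flask,urn,hinge] B=[knob,lathe,joint] C=[ingot,node]
Tick 3: prefer A, take spool from A; A=[flask,urn,hinge] B=[knob,lathe,joint] C=[ingot,node,spool]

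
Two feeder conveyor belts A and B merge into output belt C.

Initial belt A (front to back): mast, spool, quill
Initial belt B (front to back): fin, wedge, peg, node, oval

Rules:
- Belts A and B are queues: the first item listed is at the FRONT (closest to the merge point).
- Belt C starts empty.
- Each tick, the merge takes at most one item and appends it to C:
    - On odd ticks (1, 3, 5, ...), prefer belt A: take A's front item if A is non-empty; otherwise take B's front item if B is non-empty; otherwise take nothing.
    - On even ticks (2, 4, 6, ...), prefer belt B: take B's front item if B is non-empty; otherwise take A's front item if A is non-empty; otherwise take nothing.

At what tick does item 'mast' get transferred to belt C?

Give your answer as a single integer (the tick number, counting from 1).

Answer: 1

Derivation:
Tick 1: prefer A, take mast from A; A=[spool,quill] B=[fin,wedge,peg,node,oval] C=[mast]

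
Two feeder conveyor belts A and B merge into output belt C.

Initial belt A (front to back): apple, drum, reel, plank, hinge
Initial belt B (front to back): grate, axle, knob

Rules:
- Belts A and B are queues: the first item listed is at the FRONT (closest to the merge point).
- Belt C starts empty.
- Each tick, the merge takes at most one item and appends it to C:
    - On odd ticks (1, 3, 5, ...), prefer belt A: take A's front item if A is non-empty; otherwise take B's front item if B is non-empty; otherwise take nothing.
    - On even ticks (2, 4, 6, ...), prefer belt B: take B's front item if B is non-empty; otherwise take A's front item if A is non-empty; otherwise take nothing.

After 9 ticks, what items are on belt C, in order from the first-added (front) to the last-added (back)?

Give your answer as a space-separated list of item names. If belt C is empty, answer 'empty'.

Answer: apple grate drum axle reel knob plank hinge

Derivation:
Tick 1: prefer A, take apple from A; A=[drum,reel,plank,hinge] B=[grate,axle,knob] C=[apple]
Tick 2: prefer B, take grate from B; A=[drum,reel,plank,hinge] B=[axle,knob] C=[apple,grate]
Tick 3: prefer A, take drum from A; A=[reel,plank,hinge] B=[axle,knob] C=[apple,grate,drum]
Tick 4: prefer B, take axle from B; A=[reel,plank,hinge] B=[knob] C=[apple,grate,drum,axle]
Tick 5: prefer A, take reel from A; A=[plank,hinge] B=[knob] C=[apple,grate,drum,axle,reel]
Tick 6: prefer B, take knob from B; A=[plank,hinge] B=[-] C=[apple,grate,drum,axle,reel,knob]
Tick 7: prefer A, take plank from A; A=[hinge] B=[-] C=[apple,grate,drum,axle,reel,knob,plank]
Tick 8: prefer B, take hinge from A; A=[-] B=[-] C=[apple,grate,drum,axle,reel,knob,plank,hinge]
Tick 9: prefer A, both empty, nothing taken; A=[-] B=[-] C=[apple,grate,drum,axle,reel,knob,plank,hinge]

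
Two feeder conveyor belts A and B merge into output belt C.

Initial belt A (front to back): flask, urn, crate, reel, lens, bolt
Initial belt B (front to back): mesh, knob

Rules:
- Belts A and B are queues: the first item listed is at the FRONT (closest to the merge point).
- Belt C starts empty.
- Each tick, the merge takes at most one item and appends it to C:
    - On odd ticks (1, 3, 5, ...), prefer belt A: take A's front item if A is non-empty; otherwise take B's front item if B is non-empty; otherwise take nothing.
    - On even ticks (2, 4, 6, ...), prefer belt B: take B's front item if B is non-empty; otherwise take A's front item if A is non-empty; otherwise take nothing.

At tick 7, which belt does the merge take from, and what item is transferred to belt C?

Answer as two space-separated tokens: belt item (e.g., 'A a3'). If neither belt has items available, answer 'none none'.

Tick 1: prefer A, take flask from A; A=[urn,crate,reel,lens,bolt] B=[mesh,knob] C=[flask]
Tick 2: prefer B, take mesh from B; A=[urn,crate,reel,lens,bolt] B=[knob] C=[flask,mesh]
Tick 3: prefer A, take urn from A; A=[crate,reel,lens,bolt] B=[knob] C=[flask,mesh,urn]
Tick 4: prefer B, take knob from B; A=[crate,reel,lens,bolt] B=[-] C=[flask,mesh,urn,knob]
Tick 5: prefer A, take crate from A; A=[reel,lens,bolt] B=[-] C=[flask,mesh,urn,knob,crate]
Tick 6: prefer B, take reel from A; A=[lens,bolt] B=[-] C=[flask,mesh,urn,knob,crate,reel]
Tick 7: prefer A, take lens from A; A=[bolt] B=[-] C=[flask,mesh,urn,knob,crate,reel,lens]

Answer: A lens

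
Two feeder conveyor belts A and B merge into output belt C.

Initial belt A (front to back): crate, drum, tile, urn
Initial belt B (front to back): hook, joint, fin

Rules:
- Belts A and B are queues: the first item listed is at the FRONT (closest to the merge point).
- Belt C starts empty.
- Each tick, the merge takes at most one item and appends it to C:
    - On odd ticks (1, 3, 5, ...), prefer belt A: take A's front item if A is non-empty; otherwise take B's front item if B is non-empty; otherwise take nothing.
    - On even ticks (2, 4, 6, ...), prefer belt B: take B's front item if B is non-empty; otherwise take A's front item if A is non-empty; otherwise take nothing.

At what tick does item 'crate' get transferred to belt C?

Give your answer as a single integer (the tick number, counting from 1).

Tick 1: prefer A, take crate from A; A=[drum,tile,urn] B=[hook,joint,fin] C=[crate]

Answer: 1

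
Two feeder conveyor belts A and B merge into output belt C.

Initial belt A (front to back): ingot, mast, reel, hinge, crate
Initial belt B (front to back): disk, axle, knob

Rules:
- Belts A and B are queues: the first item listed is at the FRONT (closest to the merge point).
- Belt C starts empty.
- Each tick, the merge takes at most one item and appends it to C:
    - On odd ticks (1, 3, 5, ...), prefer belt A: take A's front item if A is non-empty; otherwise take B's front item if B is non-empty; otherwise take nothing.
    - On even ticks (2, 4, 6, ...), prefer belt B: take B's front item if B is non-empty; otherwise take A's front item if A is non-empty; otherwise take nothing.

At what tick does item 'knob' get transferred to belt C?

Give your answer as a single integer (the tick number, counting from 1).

Answer: 6

Derivation:
Tick 1: prefer A, take ingot from A; A=[mast,reel,hinge,crate] B=[disk,axle,knob] C=[ingot]
Tick 2: prefer B, take disk from B; A=[mast,reel,hinge,crate] B=[axle,knob] C=[ingot,disk]
Tick 3: prefer A, take mast from A; A=[reel,hinge,crate] B=[axle,knob] C=[ingot,disk,mast]
Tick 4: prefer B, take axle from B; A=[reel,hinge,crate] B=[knob] C=[ingot,disk,mast,axle]
Tick 5: prefer A, take reel from A; A=[hinge,crate] B=[knob] C=[ingot,disk,mast,axle,reel]
Tick 6: prefer B, take knob from B; A=[hinge,crate] B=[-] C=[ingot,disk,mast,axle,reel,knob]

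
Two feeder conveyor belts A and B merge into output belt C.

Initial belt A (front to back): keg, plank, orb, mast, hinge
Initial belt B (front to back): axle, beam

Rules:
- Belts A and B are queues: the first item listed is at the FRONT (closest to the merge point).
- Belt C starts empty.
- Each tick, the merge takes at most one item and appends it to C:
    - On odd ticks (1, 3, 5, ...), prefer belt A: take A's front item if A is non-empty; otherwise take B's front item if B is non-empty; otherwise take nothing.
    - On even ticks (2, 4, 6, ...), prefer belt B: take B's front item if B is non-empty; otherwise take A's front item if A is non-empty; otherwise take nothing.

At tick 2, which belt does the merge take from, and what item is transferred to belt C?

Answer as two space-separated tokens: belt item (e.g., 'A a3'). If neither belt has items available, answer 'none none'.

Tick 1: prefer A, take keg from A; A=[plank,orb,mast,hinge] B=[axle,beam] C=[keg]
Tick 2: prefer B, take axle from B; A=[plank,orb,mast,hinge] B=[beam] C=[keg,axle]

Answer: B axle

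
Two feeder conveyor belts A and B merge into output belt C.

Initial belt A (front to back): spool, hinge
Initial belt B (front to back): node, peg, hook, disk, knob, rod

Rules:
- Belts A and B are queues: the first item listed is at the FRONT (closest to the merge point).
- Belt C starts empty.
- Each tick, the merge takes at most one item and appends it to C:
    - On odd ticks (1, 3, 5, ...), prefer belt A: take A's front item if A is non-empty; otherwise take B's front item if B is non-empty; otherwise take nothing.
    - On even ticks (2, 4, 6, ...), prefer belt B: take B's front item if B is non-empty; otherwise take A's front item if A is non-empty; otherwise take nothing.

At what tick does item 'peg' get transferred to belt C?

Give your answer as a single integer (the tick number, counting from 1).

Answer: 4

Derivation:
Tick 1: prefer A, take spool from A; A=[hinge] B=[node,peg,hook,disk,knob,rod] C=[spool]
Tick 2: prefer B, take node from B; A=[hinge] B=[peg,hook,disk,knob,rod] C=[spool,node]
Tick 3: prefer A, take hinge from A; A=[-] B=[peg,hook,disk,knob,rod] C=[spool,node,hinge]
Tick 4: prefer B, take peg from B; A=[-] B=[hook,disk,knob,rod] C=[spool,node,hinge,peg]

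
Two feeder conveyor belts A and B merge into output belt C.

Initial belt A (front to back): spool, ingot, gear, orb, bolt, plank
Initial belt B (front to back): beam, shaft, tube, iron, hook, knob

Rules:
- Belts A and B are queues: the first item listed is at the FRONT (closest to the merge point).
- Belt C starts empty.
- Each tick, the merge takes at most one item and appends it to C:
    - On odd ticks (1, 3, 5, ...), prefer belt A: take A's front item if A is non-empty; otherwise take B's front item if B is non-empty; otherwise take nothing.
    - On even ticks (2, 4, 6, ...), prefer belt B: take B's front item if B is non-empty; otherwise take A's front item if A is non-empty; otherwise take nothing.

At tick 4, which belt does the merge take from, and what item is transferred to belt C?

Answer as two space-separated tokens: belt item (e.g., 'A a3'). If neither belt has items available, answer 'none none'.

Tick 1: prefer A, take spool from A; A=[ingot,gear,orb,bolt,plank] B=[beam,shaft,tube,iron,hook,knob] C=[spool]
Tick 2: prefer B, take beam from B; A=[ingot,gear,orb,bolt,plank] B=[shaft,tube,iron,hook,knob] C=[spool,beam]
Tick 3: prefer A, take ingot from A; A=[gear,orb,bolt,plank] B=[shaft,tube,iron,hook,knob] C=[spool,beam,ingot]
Tick 4: prefer B, take shaft from B; A=[gear,orb,bolt,plank] B=[tube,iron,hook,knob] C=[spool,beam,ingot,shaft]

Answer: B shaft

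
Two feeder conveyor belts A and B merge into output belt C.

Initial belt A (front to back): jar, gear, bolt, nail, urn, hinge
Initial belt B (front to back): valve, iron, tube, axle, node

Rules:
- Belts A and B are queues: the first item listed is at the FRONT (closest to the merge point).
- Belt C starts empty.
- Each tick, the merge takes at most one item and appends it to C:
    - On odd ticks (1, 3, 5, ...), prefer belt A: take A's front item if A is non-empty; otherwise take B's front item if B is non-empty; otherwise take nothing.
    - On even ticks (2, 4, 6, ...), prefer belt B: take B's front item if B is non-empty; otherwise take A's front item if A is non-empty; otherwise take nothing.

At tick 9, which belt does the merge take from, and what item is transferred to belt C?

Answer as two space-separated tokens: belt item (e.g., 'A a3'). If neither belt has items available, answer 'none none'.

Tick 1: prefer A, take jar from A; A=[gear,bolt,nail,urn,hinge] B=[valve,iron,tube,axle,node] C=[jar]
Tick 2: prefer B, take valve from B; A=[gear,bolt,nail,urn,hinge] B=[iron,tube,axle,node] C=[jar,valve]
Tick 3: prefer A, take gear from A; A=[bolt,nail,urn,hinge] B=[iron,tube,axle,node] C=[jar,valve,gear]
Tick 4: prefer B, take iron from B; A=[bolt,nail,urn,hinge] B=[tube,axle,node] C=[jar,valve,gear,iron]
Tick 5: prefer A, take bolt from A; A=[nail,urn,hinge] B=[tube,axle,node] C=[jar,valve,gear,iron,bolt]
Tick 6: prefer B, take tube from B; A=[nail,urn,hinge] B=[axle,node] C=[jar,valve,gear,iron,bolt,tube]
Tick 7: prefer A, take nail from A; A=[urn,hinge] B=[axle,node] C=[jar,valve,gear,iron,bolt,tube,nail]
Tick 8: prefer B, take axle from B; A=[urn,hinge] B=[node] C=[jar,valve,gear,iron,bolt,tube,nail,axle]
Tick 9: prefer A, take urn from A; A=[hinge] B=[node] C=[jar,valve,gear,iron,bolt,tube,nail,axle,urn]

Answer: A urn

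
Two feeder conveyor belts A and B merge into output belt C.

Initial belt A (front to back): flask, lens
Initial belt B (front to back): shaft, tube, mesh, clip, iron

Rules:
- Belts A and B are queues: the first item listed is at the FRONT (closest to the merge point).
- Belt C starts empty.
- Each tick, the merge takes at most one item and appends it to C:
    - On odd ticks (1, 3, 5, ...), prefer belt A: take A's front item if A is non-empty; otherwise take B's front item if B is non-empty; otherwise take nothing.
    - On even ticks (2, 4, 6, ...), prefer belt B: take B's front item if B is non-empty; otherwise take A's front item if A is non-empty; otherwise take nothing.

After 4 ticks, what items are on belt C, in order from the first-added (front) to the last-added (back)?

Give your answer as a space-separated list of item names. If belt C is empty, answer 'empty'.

Tick 1: prefer A, take flask from A; A=[lens] B=[shaft,tube,mesh,clip,iron] C=[flask]
Tick 2: prefer B, take shaft from B; A=[lens] B=[tube,mesh,clip,iron] C=[flask,shaft]
Tick 3: prefer A, take lens from A; A=[-] B=[tube,mesh,clip,iron] C=[flask,shaft,lens]
Tick 4: prefer B, take tube from B; A=[-] B=[mesh,clip,iron] C=[flask,shaft,lens,tube]

Answer: flask shaft lens tube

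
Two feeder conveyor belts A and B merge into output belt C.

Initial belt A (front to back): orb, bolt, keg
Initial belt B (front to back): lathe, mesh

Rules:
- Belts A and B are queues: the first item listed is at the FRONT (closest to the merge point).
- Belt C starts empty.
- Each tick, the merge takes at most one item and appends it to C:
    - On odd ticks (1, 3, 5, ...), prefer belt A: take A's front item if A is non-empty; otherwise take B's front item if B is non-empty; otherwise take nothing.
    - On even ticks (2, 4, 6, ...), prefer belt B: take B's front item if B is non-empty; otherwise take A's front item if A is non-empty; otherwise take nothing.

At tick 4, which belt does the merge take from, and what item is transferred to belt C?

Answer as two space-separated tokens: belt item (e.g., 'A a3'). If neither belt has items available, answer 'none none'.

Answer: B mesh

Derivation:
Tick 1: prefer A, take orb from A; A=[bolt,keg] B=[lathe,mesh] C=[orb]
Tick 2: prefer B, take lathe from B; A=[bolt,keg] B=[mesh] C=[orb,lathe]
Tick 3: prefer A, take bolt from A; A=[keg] B=[mesh] C=[orb,lathe,bolt]
Tick 4: prefer B, take mesh from B; A=[keg] B=[-] C=[orb,lathe,bolt,mesh]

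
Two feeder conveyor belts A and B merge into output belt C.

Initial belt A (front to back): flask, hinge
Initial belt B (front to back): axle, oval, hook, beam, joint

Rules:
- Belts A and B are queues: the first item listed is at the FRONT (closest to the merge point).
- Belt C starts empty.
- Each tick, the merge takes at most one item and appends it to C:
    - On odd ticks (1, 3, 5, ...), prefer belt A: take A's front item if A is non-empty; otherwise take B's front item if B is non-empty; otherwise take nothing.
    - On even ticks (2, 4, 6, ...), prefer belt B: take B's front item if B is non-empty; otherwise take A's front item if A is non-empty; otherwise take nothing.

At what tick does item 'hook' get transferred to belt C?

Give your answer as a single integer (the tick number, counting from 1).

Answer: 5

Derivation:
Tick 1: prefer A, take flask from A; A=[hinge] B=[axle,oval,hook,beam,joint] C=[flask]
Tick 2: prefer B, take axle from B; A=[hinge] B=[oval,hook,beam,joint] C=[flask,axle]
Tick 3: prefer A, take hinge from A; A=[-] B=[oval,hook,beam,joint] C=[flask,axle,hinge]
Tick 4: prefer B, take oval from B; A=[-] B=[hook,beam,joint] C=[flask,axle,hinge,oval]
Tick 5: prefer A, take hook from B; A=[-] B=[beam,joint] C=[flask,axle,hinge,oval,hook]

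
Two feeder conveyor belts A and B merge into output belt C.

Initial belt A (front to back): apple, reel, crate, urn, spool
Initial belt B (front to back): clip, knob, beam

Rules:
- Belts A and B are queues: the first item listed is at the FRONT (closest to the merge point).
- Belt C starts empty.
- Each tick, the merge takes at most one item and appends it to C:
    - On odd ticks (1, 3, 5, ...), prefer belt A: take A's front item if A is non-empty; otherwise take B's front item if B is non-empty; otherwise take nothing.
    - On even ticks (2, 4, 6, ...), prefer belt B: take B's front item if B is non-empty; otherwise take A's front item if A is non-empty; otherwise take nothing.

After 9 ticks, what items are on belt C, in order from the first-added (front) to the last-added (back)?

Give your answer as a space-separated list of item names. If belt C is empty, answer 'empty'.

Answer: apple clip reel knob crate beam urn spool

Derivation:
Tick 1: prefer A, take apple from A; A=[reel,crate,urn,spool] B=[clip,knob,beam] C=[apple]
Tick 2: prefer B, take clip from B; A=[reel,crate,urn,spool] B=[knob,beam] C=[apple,clip]
Tick 3: prefer A, take reel from A; A=[crate,urn,spool] B=[knob,beam] C=[apple,clip,reel]
Tick 4: prefer B, take knob from B; A=[crate,urn,spool] B=[beam] C=[apple,clip,reel,knob]
Tick 5: prefer A, take crate from A; A=[urn,spool] B=[beam] C=[apple,clip,reel,knob,crate]
Tick 6: prefer B, take beam from B; A=[urn,spool] B=[-] C=[apple,clip,reel,knob,crate,beam]
Tick 7: prefer A, take urn from A; A=[spool] B=[-] C=[apple,clip,reel,knob,crate,beam,urn]
Tick 8: prefer B, take spool from A; A=[-] B=[-] C=[apple,clip,reel,knob,crate,beam,urn,spool]
Tick 9: prefer A, both empty, nothing taken; A=[-] B=[-] C=[apple,clip,reel,knob,crate,beam,urn,spool]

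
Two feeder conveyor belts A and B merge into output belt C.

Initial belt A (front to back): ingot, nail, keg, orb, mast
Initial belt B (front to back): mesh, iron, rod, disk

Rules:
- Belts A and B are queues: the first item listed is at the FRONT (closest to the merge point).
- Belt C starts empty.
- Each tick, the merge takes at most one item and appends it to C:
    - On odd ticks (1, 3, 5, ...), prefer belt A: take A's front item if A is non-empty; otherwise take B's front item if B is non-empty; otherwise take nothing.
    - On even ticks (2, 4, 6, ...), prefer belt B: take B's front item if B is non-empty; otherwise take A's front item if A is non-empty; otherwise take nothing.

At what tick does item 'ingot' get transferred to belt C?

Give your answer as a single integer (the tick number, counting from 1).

Answer: 1

Derivation:
Tick 1: prefer A, take ingot from A; A=[nail,keg,orb,mast] B=[mesh,iron,rod,disk] C=[ingot]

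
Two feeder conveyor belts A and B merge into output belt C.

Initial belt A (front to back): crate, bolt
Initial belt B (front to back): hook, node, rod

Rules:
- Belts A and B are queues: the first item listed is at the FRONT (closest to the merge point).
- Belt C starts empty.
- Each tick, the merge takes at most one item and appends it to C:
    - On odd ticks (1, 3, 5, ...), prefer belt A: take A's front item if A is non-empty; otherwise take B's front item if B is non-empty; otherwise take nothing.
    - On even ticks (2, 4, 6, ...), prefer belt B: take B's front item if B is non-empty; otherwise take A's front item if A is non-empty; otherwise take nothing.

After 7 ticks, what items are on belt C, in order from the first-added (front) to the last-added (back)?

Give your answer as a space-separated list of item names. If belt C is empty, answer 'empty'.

Tick 1: prefer A, take crate from A; A=[bolt] B=[hook,node,rod] C=[crate]
Tick 2: prefer B, take hook from B; A=[bolt] B=[node,rod] C=[crate,hook]
Tick 3: prefer A, take bolt from A; A=[-] B=[node,rod] C=[crate,hook,bolt]
Tick 4: prefer B, take node from B; A=[-] B=[rod] C=[crate,hook,bolt,node]
Tick 5: prefer A, take rod from B; A=[-] B=[-] C=[crate,hook,bolt,node,rod]
Tick 6: prefer B, both empty, nothing taken; A=[-] B=[-] C=[crate,hook,bolt,node,rod]
Tick 7: prefer A, both empty, nothing taken; A=[-] B=[-] C=[crate,hook,bolt,node,rod]

Answer: crate hook bolt node rod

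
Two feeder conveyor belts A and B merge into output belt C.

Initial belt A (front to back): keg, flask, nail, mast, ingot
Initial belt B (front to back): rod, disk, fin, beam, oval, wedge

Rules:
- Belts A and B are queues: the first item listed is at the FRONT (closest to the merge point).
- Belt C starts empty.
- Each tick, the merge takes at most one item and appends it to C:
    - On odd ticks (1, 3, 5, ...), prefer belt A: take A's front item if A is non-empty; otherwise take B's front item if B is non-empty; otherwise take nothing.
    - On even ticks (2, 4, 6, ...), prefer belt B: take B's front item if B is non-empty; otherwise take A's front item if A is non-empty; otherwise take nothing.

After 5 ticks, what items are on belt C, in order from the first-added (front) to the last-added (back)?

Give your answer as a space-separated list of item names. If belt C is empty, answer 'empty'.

Tick 1: prefer A, take keg from A; A=[flask,nail,mast,ingot] B=[rod,disk,fin,beam,oval,wedge] C=[keg]
Tick 2: prefer B, take rod from B; A=[flask,nail,mast,ingot] B=[disk,fin,beam,oval,wedge] C=[keg,rod]
Tick 3: prefer A, take flask from A; A=[nail,mast,ingot] B=[disk,fin,beam,oval,wedge] C=[keg,rod,flask]
Tick 4: prefer B, take disk from B; A=[nail,mast,ingot] B=[fin,beam,oval,wedge] C=[keg,rod,flask,disk]
Tick 5: prefer A, take nail from A; A=[mast,ingot] B=[fin,beam,oval,wedge] C=[keg,rod,flask,disk,nail]

Answer: keg rod flask disk nail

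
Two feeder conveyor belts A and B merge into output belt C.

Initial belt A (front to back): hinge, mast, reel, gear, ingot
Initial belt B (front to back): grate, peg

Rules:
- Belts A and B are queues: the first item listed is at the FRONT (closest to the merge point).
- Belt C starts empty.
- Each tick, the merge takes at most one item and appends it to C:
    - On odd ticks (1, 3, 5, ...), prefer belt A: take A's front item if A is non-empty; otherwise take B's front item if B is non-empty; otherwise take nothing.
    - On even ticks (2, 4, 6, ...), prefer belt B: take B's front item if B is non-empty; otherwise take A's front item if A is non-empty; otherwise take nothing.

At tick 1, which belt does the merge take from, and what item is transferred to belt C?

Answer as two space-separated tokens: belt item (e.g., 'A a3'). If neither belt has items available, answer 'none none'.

Answer: A hinge

Derivation:
Tick 1: prefer A, take hinge from A; A=[mast,reel,gear,ingot] B=[grate,peg] C=[hinge]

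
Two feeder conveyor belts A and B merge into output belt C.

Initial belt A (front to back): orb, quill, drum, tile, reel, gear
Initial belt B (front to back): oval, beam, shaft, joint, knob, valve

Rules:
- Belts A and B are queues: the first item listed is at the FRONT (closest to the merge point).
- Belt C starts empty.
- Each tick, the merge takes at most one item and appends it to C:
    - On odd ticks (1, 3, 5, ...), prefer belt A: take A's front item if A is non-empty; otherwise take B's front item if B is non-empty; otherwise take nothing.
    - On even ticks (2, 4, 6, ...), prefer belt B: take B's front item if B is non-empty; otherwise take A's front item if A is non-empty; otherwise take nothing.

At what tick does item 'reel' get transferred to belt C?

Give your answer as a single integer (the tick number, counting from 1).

Tick 1: prefer A, take orb from A; A=[quill,drum,tile,reel,gear] B=[oval,beam,shaft,joint,knob,valve] C=[orb]
Tick 2: prefer B, take oval from B; A=[quill,drum,tile,reel,gear] B=[beam,shaft,joint,knob,valve] C=[orb,oval]
Tick 3: prefer A, take quill from A; A=[drum,tile,reel,gear] B=[beam,shaft,joint,knob,valve] C=[orb,oval,quill]
Tick 4: prefer B, take beam from B; A=[drum,tile,reel,gear] B=[shaft,joint,knob,valve] C=[orb,oval,quill,beam]
Tick 5: prefer A, take drum from A; A=[tile,reel,gear] B=[shaft,joint,knob,valve] C=[orb,oval,quill,beam,drum]
Tick 6: prefer B, take shaft from B; A=[tile,reel,gear] B=[joint,knob,valve] C=[orb,oval,quill,beam,drum,shaft]
Tick 7: prefer A, take tile from A; A=[reel,gear] B=[joint,knob,valve] C=[orb,oval,quill,beam,drum,shaft,tile]
Tick 8: prefer B, take joint from B; A=[reel,gear] B=[knob,valve] C=[orb,oval,quill,beam,drum,shaft,tile,joint]
Tick 9: prefer A, take reel from A; A=[gear] B=[knob,valve] C=[orb,oval,quill,beam,drum,shaft,tile,joint,reel]

Answer: 9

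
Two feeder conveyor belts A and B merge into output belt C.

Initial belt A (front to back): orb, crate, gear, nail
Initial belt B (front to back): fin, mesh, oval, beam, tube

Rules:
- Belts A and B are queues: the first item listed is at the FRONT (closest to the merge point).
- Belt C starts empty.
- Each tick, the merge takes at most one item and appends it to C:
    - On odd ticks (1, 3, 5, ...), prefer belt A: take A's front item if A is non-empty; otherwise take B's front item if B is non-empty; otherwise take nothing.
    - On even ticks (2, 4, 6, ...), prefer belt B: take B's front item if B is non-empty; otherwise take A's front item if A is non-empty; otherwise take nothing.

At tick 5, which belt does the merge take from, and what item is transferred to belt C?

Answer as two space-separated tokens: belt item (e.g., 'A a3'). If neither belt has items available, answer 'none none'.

Tick 1: prefer A, take orb from A; A=[crate,gear,nail] B=[fin,mesh,oval,beam,tube] C=[orb]
Tick 2: prefer B, take fin from B; A=[crate,gear,nail] B=[mesh,oval,beam,tube] C=[orb,fin]
Tick 3: prefer A, take crate from A; A=[gear,nail] B=[mesh,oval,beam,tube] C=[orb,fin,crate]
Tick 4: prefer B, take mesh from B; A=[gear,nail] B=[oval,beam,tube] C=[orb,fin,crate,mesh]
Tick 5: prefer A, take gear from A; A=[nail] B=[oval,beam,tube] C=[orb,fin,crate,mesh,gear]

Answer: A gear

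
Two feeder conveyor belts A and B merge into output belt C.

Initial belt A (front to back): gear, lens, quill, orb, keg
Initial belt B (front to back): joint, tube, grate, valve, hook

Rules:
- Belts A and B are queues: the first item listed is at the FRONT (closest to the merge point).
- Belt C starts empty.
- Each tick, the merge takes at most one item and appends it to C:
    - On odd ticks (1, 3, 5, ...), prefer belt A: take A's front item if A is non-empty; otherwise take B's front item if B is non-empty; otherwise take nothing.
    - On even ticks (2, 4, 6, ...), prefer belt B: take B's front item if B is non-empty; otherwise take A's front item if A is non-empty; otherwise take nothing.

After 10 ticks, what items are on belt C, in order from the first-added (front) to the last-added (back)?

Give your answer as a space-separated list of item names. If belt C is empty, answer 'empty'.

Tick 1: prefer A, take gear from A; A=[lens,quill,orb,keg] B=[joint,tube,grate,valve,hook] C=[gear]
Tick 2: prefer B, take joint from B; A=[lens,quill,orb,keg] B=[tube,grate,valve,hook] C=[gear,joint]
Tick 3: prefer A, take lens from A; A=[quill,orb,keg] B=[tube,grate,valve,hook] C=[gear,joint,lens]
Tick 4: prefer B, take tube from B; A=[quill,orb,keg] B=[grate,valve,hook] C=[gear,joint,lens,tube]
Tick 5: prefer A, take quill from A; A=[orb,keg] B=[grate,valve,hook] C=[gear,joint,lens,tube,quill]
Tick 6: prefer B, take grate from B; A=[orb,keg] B=[valve,hook] C=[gear,joint,lens,tube,quill,grate]
Tick 7: prefer A, take orb from A; A=[keg] B=[valve,hook] C=[gear,joint,lens,tube,quill,grate,orb]
Tick 8: prefer B, take valve from B; A=[keg] B=[hook] C=[gear,joint,lens,tube,quill,grate,orb,valve]
Tick 9: prefer A, take keg from A; A=[-] B=[hook] C=[gear,joint,lens,tube,quill,grate,orb,valve,keg]
Tick 10: prefer B, take hook from B; A=[-] B=[-] C=[gear,joint,lens,tube,quill,grate,orb,valve,keg,hook]

Answer: gear joint lens tube quill grate orb valve keg hook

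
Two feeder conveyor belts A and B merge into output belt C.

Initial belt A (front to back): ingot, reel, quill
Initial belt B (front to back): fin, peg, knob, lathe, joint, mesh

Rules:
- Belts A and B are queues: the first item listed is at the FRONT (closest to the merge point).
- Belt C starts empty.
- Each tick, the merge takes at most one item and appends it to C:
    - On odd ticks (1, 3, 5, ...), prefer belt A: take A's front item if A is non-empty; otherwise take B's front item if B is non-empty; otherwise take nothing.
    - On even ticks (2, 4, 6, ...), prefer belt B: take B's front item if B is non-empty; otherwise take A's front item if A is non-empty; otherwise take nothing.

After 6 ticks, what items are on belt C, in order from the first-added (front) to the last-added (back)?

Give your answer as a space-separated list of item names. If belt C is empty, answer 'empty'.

Tick 1: prefer A, take ingot from A; A=[reel,quill] B=[fin,peg,knob,lathe,joint,mesh] C=[ingot]
Tick 2: prefer B, take fin from B; A=[reel,quill] B=[peg,knob,lathe,joint,mesh] C=[ingot,fin]
Tick 3: prefer A, take reel from A; A=[quill] B=[peg,knob,lathe,joint,mesh] C=[ingot,fin,reel]
Tick 4: prefer B, take peg from B; A=[quill] B=[knob,lathe,joint,mesh] C=[ingot,fin,reel,peg]
Tick 5: prefer A, take quill from A; A=[-] B=[knob,lathe,joint,mesh] C=[ingot,fin,reel,peg,quill]
Tick 6: prefer B, take knob from B; A=[-] B=[lathe,joint,mesh] C=[ingot,fin,reel,peg,quill,knob]

Answer: ingot fin reel peg quill knob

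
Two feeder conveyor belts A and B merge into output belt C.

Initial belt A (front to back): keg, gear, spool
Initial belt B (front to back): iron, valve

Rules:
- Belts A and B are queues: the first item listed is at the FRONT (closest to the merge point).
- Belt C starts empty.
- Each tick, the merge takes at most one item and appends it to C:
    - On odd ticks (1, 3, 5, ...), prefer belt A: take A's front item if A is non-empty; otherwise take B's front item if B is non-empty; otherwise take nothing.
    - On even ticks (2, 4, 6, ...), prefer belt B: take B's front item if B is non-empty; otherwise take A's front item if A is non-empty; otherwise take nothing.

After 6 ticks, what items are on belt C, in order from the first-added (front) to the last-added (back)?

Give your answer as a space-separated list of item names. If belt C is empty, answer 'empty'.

Answer: keg iron gear valve spool

Derivation:
Tick 1: prefer A, take keg from A; A=[gear,spool] B=[iron,valve] C=[keg]
Tick 2: prefer B, take iron from B; A=[gear,spool] B=[valve] C=[keg,iron]
Tick 3: prefer A, take gear from A; A=[spool] B=[valve] C=[keg,iron,gear]
Tick 4: prefer B, take valve from B; A=[spool] B=[-] C=[keg,iron,gear,valve]
Tick 5: prefer A, take spool from A; A=[-] B=[-] C=[keg,iron,gear,valve,spool]
Tick 6: prefer B, both empty, nothing taken; A=[-] B=[-] C=[keg,iron,gear,valve,spool]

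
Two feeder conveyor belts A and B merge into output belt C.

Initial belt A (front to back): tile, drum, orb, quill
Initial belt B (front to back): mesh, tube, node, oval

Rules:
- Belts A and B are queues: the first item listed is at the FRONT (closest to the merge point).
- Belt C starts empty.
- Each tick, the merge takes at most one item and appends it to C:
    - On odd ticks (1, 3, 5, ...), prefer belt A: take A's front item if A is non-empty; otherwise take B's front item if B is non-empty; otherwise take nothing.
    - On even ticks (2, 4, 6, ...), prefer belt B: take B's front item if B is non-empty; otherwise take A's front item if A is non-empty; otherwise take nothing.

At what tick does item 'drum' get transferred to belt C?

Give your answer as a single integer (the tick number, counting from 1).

Tick 1: prefer A, take tile from A; A=[drum,orb,quill] B=[mesh,tube,node,oval] C=[tile]
Tick 2: prefer B, take mesh from B; A=[drum,orb,quill] B=[tube,node,oval] C=[tile,mesh]
Tick 3: prefer A, take drum from A; A=[orb,quill] B=[tube,node,oval] C=[tile,mesh,drum]

Answer: 3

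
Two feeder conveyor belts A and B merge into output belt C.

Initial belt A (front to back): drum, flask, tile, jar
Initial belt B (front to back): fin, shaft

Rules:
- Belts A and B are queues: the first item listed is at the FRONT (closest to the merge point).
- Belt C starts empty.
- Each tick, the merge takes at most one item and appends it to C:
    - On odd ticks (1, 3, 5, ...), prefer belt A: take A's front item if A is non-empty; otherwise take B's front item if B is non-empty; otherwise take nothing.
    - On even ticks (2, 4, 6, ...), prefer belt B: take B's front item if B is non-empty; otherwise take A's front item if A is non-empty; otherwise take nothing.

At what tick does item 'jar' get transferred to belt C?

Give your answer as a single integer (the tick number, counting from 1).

Tick 1: prefer A, take drum from A; A=[flask,tile,jar] B=[fin,shaft] C=[drum]
Tick 2: prefer B, take fin from B; A=[flask,tile,jar] B=[shaft] C=[drum,fin]
Tick 3: prefer A, take flask from A; A=[tile,jar] B=[shaft] C=[drum,fin,flask]
Tick 4: prefer B, take shaft from B; A=[tile,jar] B=[-] C=[drum,fin,flask,shaft]
Tick 5: prefer A, take tile from A; A=[jar] B=[-] C=[drum,fin,flask,shaft,tile]
Tick 6: prefer B, take jar from A; A=[-] B=[-] C=[drum,fin,flask,shaft,tile,jar]

Answer: 6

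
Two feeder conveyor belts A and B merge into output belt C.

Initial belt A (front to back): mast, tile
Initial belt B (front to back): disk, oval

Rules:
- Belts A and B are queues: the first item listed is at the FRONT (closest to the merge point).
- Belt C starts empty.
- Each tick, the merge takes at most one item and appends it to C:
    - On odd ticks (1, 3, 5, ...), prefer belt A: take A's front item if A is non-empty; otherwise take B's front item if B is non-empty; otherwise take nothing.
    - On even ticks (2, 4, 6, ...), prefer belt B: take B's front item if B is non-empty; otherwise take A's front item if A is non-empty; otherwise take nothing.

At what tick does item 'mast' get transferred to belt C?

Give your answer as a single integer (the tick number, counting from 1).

Tick 1: prefer A, take mast from A; A=[tile] B=[disk,oval] C=[mast]

Answer: 1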